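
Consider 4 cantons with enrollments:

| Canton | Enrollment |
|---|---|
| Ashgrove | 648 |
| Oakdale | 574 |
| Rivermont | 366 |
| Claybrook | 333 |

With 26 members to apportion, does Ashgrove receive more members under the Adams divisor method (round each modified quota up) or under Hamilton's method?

Hamilton

Adams: Ashgrove 8, Oakdale 8, Rivermont 5, Claybrook 5.
Hamilton: Ashgrove 9, Oakdale 8, Rivermont 5, Claybrook 4.
Ashgrove gets 8 under Adams and 9 under Hamilton.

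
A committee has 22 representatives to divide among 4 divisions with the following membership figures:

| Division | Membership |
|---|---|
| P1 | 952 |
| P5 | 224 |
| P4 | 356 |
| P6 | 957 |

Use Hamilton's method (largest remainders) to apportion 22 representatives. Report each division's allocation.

Standard divisor: 2489 ÷ 22 ≈ 113.136.
Standard quotas: P1 8.415, P5 1.980, P4 3.147, P6 8.459.
Lower quotas: P1 8, P5 1, P4 3, P6 8 (sum 20, leaving 2 seats).
Remainders in descending order: P5 0.980, P6 0.459, P1 0.415, P4 0.147.
Largest remainders: P5, P6 receive the extra seats.

P1=8; P5=2; P4=3; P6=9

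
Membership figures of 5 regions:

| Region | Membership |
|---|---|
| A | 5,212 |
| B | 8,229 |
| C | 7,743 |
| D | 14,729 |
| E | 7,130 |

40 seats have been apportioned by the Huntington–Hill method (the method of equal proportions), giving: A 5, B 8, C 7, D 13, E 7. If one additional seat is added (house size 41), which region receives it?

D

Priority for the next seat is population ÷ (√(s·(s+1))).
Priorities: A 951.577, B 969.797, C 1034.702, D 1091.786, E 952.786.
Highest priority: D.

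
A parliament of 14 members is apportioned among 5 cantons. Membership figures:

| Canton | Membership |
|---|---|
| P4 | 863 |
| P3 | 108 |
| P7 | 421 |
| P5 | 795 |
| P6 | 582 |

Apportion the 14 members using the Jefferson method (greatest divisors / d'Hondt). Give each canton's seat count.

P4 5; P3 0; P7 2; P5 4; P6 3

Standard divisor 2769/14 ≈ 197.786; standard quotas: P4 4.363, P3 0.546, P7 2.129, P5 4.020, P6 2.943.
Rounding down gives 4, 0, 2, 4, 2 = 12 seats, so the divisor must be adjusted.
With modified divisor 170: modified quotas P4 5.076, P3 0.635, P7 2.476, P5 4.676, P6 3.424.
Rounding down: P4 5, P3 0, P7 2, P5 4, P6 3 (total 14).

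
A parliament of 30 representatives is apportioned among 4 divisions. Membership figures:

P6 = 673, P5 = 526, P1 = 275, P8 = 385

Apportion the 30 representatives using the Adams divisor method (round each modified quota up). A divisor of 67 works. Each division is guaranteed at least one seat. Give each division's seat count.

With modified divisor 67: modified quotas P6 10.045, P5 7.851, P1 4.104, P8 5.746.
Rounding up: P6 11, P5 8, P1 5, P8 6 (total 30).

P6: 11, P5: 8, P1: 5, P8: 6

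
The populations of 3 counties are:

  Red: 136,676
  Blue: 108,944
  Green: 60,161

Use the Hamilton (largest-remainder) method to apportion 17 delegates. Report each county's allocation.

Standard divisor: 305781 ÷ 17 ≈ 17987.118.
Standard quotas: Red 7.5985, Blue 6.0568, Green 3.3447.
Lower quotas: Red 7, Blue 6, Green 3 (sum 16, leaving 1 seat).
Remainders in descending order: Red 0.5985, Green 0.3447, Blue 0.0568.
Largest remainder: Red receives the extra seat.

Red 8, Blue 6, Green 3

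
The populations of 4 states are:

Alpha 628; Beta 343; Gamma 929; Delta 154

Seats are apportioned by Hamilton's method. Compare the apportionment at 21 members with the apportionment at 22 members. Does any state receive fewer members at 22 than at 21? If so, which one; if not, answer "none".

Delta

At 21 seats: Alpha 6, Beta 4, Gamma 9, Delta 2.
At 22 seats: Alpha 7, Beta 4, Gamma 10, Delta 1.
Delta drops from 2 to 1.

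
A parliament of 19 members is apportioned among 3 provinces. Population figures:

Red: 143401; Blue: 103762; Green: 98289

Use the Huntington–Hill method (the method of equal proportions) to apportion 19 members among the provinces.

With divisor 18445: modified quotas Red 7.775, Blue 5.625, Green 5.329.
Geometric-mean thresholds: Red √(7·8)=7.483, Blue √(5·6)=5.477, Green √(5·6)=5.477.
Each quota rounded against its threshold gives Red 8, Blue 6, Green 5 (total 19).

Red 8, Blue 6, Green 5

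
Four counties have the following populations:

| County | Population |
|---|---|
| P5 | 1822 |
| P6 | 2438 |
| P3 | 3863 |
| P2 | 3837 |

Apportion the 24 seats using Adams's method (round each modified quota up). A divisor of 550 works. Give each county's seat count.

P5=4, P6=5, P3=8, P2=7

With modified divisor 550: modified quotas P5 3.313, P6 4.433, P3 7.024, P2 6.976.
Rounding up: P5 4, P6 5, P3 8, P2 7 (total 24).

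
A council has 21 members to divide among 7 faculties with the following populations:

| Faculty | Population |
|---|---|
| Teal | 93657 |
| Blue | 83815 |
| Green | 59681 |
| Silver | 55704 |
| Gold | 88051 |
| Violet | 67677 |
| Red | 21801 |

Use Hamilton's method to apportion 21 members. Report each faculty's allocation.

Total 470386; standard divisor 470386/21 ≈ 22399.333.
Standard quotas: Teal 4.1812, Blue 3.7419, Green 2.6644, Silver 2.4869, Gold 3.9310, Violet 3.0214, Red 0.9733.
Lower quotas: Teal 4, Blue 3, Green 2, Silver 2, Gold 3, Violet 3, Red 0 (sum 17, leaving 4 seats).
Remainders in descending order: Red 0.9733, Gold 0.9310, Blue 0.7419, Green 0.6644, Silver 0.4869, Teal 0.1812, Violet 0.0214.
Largest remainders: Red, Gold, Blue, Green receive the extra seats.

Teal 4; Blue 4; Green 3; Silver 2; Gold 4; Violet 3; Red 1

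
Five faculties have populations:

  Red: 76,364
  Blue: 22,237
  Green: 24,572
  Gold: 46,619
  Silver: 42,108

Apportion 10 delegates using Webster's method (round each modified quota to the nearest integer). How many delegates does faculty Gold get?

2

Standard divisor 211900/10 ≈ 21190; standard quotas: Red 3.604, Blue 1.049, Green 1.160, Gold 2.200, Silver 1.987.
Rounding to the nearest integer gives Red 4, Blue 1, Green 1, Gold 2, Silver 2 — total 10, matching the house size, so no adjustment is needed.
Gold receives 2.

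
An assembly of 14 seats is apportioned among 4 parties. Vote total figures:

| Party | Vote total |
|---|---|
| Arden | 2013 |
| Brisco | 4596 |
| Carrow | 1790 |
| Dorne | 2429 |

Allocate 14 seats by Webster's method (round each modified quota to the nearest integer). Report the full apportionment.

Standard divisor 10828/14 ≈ 773.429; standard quotas: Arden 2.603, Brisco 5.942, Carrow 2.314, Dorne 3.141.
Rounding to the nearest integer gives Arden 3, Brisco 6, Carrow 2, Dorne 3 — total 14, matching the house size, so no adjustment is needed.

Arden: 3; Brisco: 6; Carrow: 2; Dorne: 3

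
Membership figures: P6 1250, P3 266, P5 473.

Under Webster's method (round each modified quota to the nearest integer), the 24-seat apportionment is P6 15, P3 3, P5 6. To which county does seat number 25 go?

Priority for the next seat is population ÷ (current seats + 0.5).
Priorities: P6 80.645, P3 76.000, P5 72.769.
Highest priority: P6.

P6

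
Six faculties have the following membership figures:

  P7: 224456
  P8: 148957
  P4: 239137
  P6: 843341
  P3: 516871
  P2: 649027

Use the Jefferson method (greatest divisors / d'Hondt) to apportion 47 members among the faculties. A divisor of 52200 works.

P7: 4, P8: 2, P4: 4, P6: 16, P3: 9, P2: 12

With modified divisor 52200: modified quotas P7 4.300, P8 2.854, P4 4.581, P6 16.156, P3 9.902, P2 12.433.
Rounding down: P7 4, P8 2, P4 4, P6 16, P3 9, P2 12 (total 47).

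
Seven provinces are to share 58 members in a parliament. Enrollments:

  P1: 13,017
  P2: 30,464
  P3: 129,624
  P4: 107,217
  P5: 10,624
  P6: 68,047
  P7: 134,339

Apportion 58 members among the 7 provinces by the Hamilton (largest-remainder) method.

P1: 1, P2: 4, P3: 15, P4: 13, P5: 1, P6: 8, P7: 16

The standard divisor is 493332/58 ≈ 8505.724.
Standard quotas: P1 1.5304, P2 3.5816, P3 15.2396, P4 12.6053, P5 1.2490, P6 8.0001, P7 15.7940.
Lower quotas: P1 1, P2 3, P3 15, P4 12, P5 1, P6 8, P7 15 (sum 55, leaving 3 seats).
Remainders in descending order: P7 0.7940, P4 0.6053, P2 0.5816, P1 0.5304, P5 0.2490, P3 0.2396, P6 0.0001.
The surplus seats go to P7, P4, P2.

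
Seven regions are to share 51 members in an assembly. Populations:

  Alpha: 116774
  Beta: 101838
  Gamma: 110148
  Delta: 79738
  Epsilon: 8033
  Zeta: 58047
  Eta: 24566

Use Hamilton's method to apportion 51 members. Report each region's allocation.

The standard divisor is 499144/51 ≈ 9787.137.
Standard quotas: Alpha 11.9314, Beta 10.4053, Gamma 11.2544, Delta 8.1472, Epsilon 0.8208, Zeta 5.9309, Eta 2.5100.
Lower quotas: Alpha 11, Beta 10, Gamma 11, Delta 8, Epsilon 0, Zeta 5, Eta 2 (sum 47, leaving 4 seats).
Remainders in descending order: Alpha 0.9314, Zeta 0.9309, Epsilon 0.8208, Eta 0.5100, Beta 0.4053, Gamma 0.2544, Delta 0.1472.
The surplus seats go to Alpha, Zeta, Epsilon, Eta.

Alpha: 12, Beta: 10, Gamma: 11, Delta: 8, Epsilon: 1, Zeta: 6, Eta: 3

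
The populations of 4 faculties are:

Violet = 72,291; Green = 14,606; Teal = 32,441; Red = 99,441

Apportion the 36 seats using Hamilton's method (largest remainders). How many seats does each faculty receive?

Total 218779; standard divisor 218779/36 ≈ 6077.194.
Standard quotas: Violet 11.8955, Green 2.4034, Teal 5.3382, Red 16.3630.
Lower quotas: Violet 11, Green 2, Teal 5, Red 16 (sum 34, leaving 2 seats).
Remainders in descending order: Violet 0.8955, Green 0.4034, Red 0.3630, Teal 0.3382.
The surplus seats go to Violet, Green.

Violet: 12, Green: 3, Teal: 5, Red: 16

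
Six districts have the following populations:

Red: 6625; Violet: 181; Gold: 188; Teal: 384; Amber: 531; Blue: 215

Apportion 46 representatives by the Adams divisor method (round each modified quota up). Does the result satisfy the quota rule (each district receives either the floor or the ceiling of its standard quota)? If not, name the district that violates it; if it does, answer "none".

Red

Standard quotas: Red 37.512, Violet 1.025, Gold 1.065, Teal 2.174, Amber 3.007, Blue 1.217.
Adams allocation: Red 36, Violet 1, Gold 1, Teal 3, Amber 3, Blue 2.
Red has quota 37.512 (lower 37, upper 38) but receives 36 — outside the quota interval.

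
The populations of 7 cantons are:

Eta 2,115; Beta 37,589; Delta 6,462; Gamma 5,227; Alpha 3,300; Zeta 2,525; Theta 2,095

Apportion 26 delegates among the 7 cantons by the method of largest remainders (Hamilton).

The standard divisor is 59313/26 ≈ 2281.269.
Standard quotas: Eta 0.9271, Beta 16.4772, Delta 2.8326, Gamma 2.2913, Alpha 1.4466, Zeta 1.1068, Theta 0.9183.
Lower quotas: Eta 0, Beta 16, Delta 2, Gamma 2, Alpha 1, Zeta 1, Theta 0 (sum 22, leaving 4 seats).
Remainders in descending order: Eta 0.9271, Theta 0.9183, Delta 0.8326, Beta 0.4772, Alpha 0.4466, Gamma 0.2913, Zeta 0.1068.
Largest remainders: Eta, Theta, Delta, Beta receive the extra seats.

Eta 1; Beta 17; Delta 3; Gamma 2; Alpha 1; Zeta 1; Theta 1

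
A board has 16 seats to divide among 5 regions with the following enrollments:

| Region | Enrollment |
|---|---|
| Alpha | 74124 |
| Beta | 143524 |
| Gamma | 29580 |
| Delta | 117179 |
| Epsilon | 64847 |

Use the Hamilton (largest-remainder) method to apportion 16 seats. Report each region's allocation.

Alpha 3; Beta 5; Gamma 1; Delta 4; Epsilon 3

The standard divisor is 429254/16 ≈ 26828.375.
Standard quotas: Alpha 2.7629, Beta 5.3497, Gamma 1.1026, Delta 4.3677, Epsilon 2.4171.
Lower quotas: Alpha 2, Beta 5, Gamma 1, Delta 4, Epsilon 2 (sum 14, leaving 2 seats).
Remainders in descending order: Alpha 0.7629, Epsilon 0.4171, Delta 0.3677, Beta 0.3497, Gamma 0.1026.
Largest remainders: Alpha, Epsilon receive the extra seats.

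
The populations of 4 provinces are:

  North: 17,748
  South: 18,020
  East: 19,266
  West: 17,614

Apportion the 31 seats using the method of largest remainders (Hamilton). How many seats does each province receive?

Total 72648; standard divisor 72648/31 ≈ 2343.484.
Standard quotas: North 7.5733, South 7.6894, East 8.2211, West 7.5162.
Lower quotas: North 7, South 7, East 8, West 7 (sum 29, leaving 2 seats).
Remainders in descending order: South 0.6894, North 0.5733, West 0.5162, East 0.2211.
Largest remainders: South, North receive the extra seats.

North: 8; South: 8; East: 8; West: 7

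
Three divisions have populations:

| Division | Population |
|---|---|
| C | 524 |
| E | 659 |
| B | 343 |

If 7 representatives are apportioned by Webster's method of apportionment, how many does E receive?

3

Standard divisor 1526/7 ≈ 218; standard quotas: C 2.404, E 3.023, B 1.573.
Rounding to the nearest integer gives C 2, E 3, B 2 — total 7, matching the house size, so no adjustment is needed.
E receives 3.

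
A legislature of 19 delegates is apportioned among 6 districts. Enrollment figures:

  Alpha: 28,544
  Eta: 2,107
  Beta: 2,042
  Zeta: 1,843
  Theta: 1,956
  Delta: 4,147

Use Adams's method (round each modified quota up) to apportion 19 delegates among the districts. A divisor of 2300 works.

With modified divisor 2300: modified quotas Alpha 12.410, Eta 0.916, Beta 0.888, Zeta 0.801, Theta 0.850, Delta 1.803.
Rounding up: Alpha 13, Eta 1, Beta 1, Zeta 1, Theta 1, Delta 2 (total 19).

Alpha 13, Eta 1, Beta 1, Zeta 1, Theta 1, Delta 2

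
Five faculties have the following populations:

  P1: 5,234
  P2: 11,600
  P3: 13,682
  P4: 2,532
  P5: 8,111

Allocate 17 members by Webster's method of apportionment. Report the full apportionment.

P1 2; P2 5; P3 6; P4 1; P5 3

Standard divisor 41159/17 ≈ 2421.118; standard quotas: P1 2.162, P2 4.791, P3 5.651, P4 1.046, P5 3.350.
Rounding to the nearest integer gives P1 2, P2 5, P3 6, P4 1, P5 3 — total 17, matching the house size, so no adjustment is needed.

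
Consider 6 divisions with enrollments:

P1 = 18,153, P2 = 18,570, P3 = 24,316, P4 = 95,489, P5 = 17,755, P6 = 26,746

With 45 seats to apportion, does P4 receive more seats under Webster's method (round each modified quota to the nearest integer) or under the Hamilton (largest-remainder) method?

Webster: P1 4, P2 4, P3 5, P4 22, P5 4, P6 6.
Hamilton: P1 4, P2 4, P3 6, P4 21, P5 4, P6 6.
P4 gets 22 under Webster and 21 under Hamilton.

Webster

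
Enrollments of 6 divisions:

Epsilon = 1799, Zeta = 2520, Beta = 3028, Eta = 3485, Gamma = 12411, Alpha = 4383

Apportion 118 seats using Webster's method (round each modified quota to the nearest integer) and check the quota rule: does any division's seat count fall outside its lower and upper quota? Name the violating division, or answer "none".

Gamma

Standard quotas: Epsilon 7.684, Zeta 10.764, Beta 12.934, Eta 14.886, Gamma 53.012, Alpha 18.721.
Webster allocation: Epsilon 8, Zeta 11, Beta 13, Eta 15, Gamma 52, Alpha 19.
Gamma has quota 53.012 (lower 53, upper 54) but receives 52 — outside the quota interval.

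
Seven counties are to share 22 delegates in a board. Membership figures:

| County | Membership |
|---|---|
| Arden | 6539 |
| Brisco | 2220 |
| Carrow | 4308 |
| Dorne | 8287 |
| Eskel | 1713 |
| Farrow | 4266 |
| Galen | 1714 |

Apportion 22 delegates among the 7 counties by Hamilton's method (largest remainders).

Arden=5, Brisco=2, Carrow=3, Dorne=6, Eskel=1, Farrow=3, Galen=2

Standard divisor: 29047 ÷ 22 ≈ 1320.318.
Standard quotas: Arden 4.9526, Brisco 1.6814, Carrow 3.2628, Dorne 6.2765, Eskel 1.2974, Farrow 3.2310, Galen 1.2982.
Lower quotas: Arden 4, Brisco 1, Carrow 3, Dorne 6, Eskel 1, Farrow 3, Galen 1 (sum 19, leaving 3 seats).
Remainders in descending order: Arden 0.9526, Brisco 0.6814, Galen 0.2982, Eskel 0.2974, Dorne 0.2765, Carrow 0.2628, Farrow 0.2310.
Largest remainders: Arden, Brisco, Galen receive the extra seats.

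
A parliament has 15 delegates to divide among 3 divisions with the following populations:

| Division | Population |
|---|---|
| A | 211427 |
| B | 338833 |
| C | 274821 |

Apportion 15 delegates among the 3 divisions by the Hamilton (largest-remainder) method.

A: 4, B: 6, C: 5

Total 825081; standard divisor 825081/15 ≈ 55005.4.
Standard quotas: A 3.8437, B 6.1600, C 4.9963.
Lower quotas: A 3, B 6, C 4 (sum 13, leaving 2 seats).
Remainders in descending order: C 0.9963, A 0.8437, B 0.1600.
The surplus seats go to C, A.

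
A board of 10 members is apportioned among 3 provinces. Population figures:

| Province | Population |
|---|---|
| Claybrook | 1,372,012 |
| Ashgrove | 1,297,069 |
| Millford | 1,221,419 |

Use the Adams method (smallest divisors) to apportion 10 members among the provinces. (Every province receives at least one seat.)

Claybrook 4, Ashgrove 3, Millford 3

Standard divisor 3890500/10 ≈ 389050; standard quotas: Claybrook 3.527, Ashgrove 3.334, Millford 3.139.
Rounding up gives 4, 4, 4 = 12 seats, so the divisor must be adjusted.
With modified divisor 444800: modified quotas Claybrook 3.085, Ashgrove 2.916, Millford 2.746.
Rounding up: Claybrook 4, Ashgrove 3, Millford 3 (total 10).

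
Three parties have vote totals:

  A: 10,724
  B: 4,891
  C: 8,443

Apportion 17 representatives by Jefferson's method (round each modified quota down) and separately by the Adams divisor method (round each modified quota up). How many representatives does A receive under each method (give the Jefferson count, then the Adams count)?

Jefferson: A 8, B 3, C 6.
Adams: A 7, B 4, C 6.
A gets 8 under Jefferson and 7 under Adams.

8 and 7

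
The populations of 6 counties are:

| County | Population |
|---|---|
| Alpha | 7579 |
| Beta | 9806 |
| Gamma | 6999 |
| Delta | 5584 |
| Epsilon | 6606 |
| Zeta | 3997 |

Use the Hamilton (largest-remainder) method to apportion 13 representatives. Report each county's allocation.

The standard divisor is 40571/13 ≈ 3120.846.
Standard quotas: Alpha 2.4285, Beta 3.1421, Gamma 2.2427, Delta 1.7893, Epsilon 2.1167, Zeta 1.2807.
Lower quotas: Alpha 2, Beta 3, Gamma 2, Delta 1, Epsilon 2, Zeta 1 (sum 11, leaving 2 seats).
Remainders in descending order: Delta 0.7893, Alpha 0.4285, Zeta 0.2807, Gamma 0.2427, Beta 0.1421, Epsilon 0.1167.
The surplus seats go to Delta, Alpha.

Alpha 3, Beta 3, Gamma 2, Delta 2, Epsilon 2, Zeta 1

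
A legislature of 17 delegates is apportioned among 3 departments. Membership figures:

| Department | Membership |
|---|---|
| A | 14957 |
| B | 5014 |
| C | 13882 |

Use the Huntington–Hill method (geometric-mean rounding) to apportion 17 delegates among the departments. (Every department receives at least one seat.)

With divisor 2023: modified quotas A 7.393, B 2.478, C 6.862.
Geometric-mean thresholds: A √(7·8)=7.483, B √(2·3)=2.449, C √(6·7)=6.481.
Each quota rounded against its threshold gives A 7, B 3, C 7 (total 17).

A 7, B 3, C 7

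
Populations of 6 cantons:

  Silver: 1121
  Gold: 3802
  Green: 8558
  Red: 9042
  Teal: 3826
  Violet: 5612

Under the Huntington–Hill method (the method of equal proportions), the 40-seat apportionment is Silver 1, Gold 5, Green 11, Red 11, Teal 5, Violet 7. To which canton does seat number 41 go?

Priority for the next seat is population ÷ (√(s·(s+1))).
Priorities: Silver 792.667, Gold 694.147, Green 744.878, Red 787.005, Teal 698.529, Violet 749.935.
Highest priority: Silver.

Silver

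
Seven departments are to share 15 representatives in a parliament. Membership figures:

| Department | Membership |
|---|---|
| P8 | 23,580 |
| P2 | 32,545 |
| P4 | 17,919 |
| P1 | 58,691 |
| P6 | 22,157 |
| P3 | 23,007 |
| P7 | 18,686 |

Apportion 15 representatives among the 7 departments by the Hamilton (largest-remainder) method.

Standard divisor: 196585 ÷ 15 ≈ 13105.667.
Standard quotas: P8 1.7992, P2 2.4833, P4 1.3673, P1 4.4783, P6 1.6906, P3 1.7555, P7 1.4258.
Lower quotas: P8 1, P2 2, P4 1, P1 4, P6 1, P3 1, P7 1 (sum 11, leaving 4 seats).
Remainders in descending order: P8 0.7992, P3 0.7555, P6 0.6906, P2 0.4833, P1 0.4783, P7 0.4258, P4 0.3673.
The surplus seats go to P8, P3, P6, P2.

P8 2, P2 3, P4 1, P1 4, P6 2, P3 2, P7 1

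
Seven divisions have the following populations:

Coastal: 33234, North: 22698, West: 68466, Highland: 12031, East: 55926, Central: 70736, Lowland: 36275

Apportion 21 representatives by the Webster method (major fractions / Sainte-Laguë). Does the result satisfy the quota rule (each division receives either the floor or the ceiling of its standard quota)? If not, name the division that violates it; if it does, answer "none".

none

Standard quotas: Coastal 2.331, North 1.592, West 4.803, Highland 0.844, East 3.923, Central 4.962, Lowland 2.545.
Webster allocation: Coastal 2, North 2, West 5, Highland 1, East 4, Central 5, Lowland 2.
Every allocation lies between the lower and upper quota.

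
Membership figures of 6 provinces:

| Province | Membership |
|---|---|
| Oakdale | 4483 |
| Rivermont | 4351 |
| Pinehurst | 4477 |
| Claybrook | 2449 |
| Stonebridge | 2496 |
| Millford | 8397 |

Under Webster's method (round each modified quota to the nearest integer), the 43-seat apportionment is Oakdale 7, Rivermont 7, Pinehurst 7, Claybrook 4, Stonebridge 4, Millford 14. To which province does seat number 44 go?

Priority for the next seat is population ÷ (current seats + 0.5).
Priorities: Oakdale 597.733, Rivermont 580.133, Pinehurst 596.933, Claybrook 544.222, Stonebridge 554.667, Millford 579.103.
Highest priority: Oakdale.

Oakdale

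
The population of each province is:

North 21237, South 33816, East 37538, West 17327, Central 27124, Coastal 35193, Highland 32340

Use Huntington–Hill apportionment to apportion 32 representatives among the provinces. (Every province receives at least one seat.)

With divisor 6300: modified quotas North 3.371, South 5.368, East 5.958, West 2.750, Central 4.305, Coastal 5.586, Highland 5.133.
Geometric-mean thresholds: North √(3·4)=3.464, South √(5·6)=5.477, East √(5·6)=5.477, West √(2·3)=2.449, Central √(4·5)=4.472, Coastal √(5·6)=5.477, Highland √(5·6)=5.477.
Each quota rounded against its threshold gives North 3, South 5, East 6, West 3, Central 4, Coastal 6, Highland 5 (total 32).

North=3; South=5; East=6; West=3; Central=4; Coastal=6; Highland=5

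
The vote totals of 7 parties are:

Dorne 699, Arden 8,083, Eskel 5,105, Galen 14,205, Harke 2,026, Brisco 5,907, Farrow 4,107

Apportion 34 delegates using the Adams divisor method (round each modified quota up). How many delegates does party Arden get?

7

Standard divisor 40132/34 ≈ 1180.353; standard quotas: Dorne 0.592, Arden 6.848, Eskel 4.325, Galen 12.035, Harke 1.716, Brisco 5.004, Farrow 3.479.
Rounding up gives 1, 7, 5, 13, 2, 6, 4 = 38 seats, so the divisor must be adjusted.
With modified divisor 1300: modified quotas Dorne 0.538, Arden 6.218, Eskel 3.927, Galen 10.927, Harke 1.558, Brisco 4.544, Farrow 3.159.
Rounding up: Dorne 1, Arden 7, Eskel 4, Galen 11, Harke 2, Brisco 5, Farrow 4 (total 34).
Arden receives 7.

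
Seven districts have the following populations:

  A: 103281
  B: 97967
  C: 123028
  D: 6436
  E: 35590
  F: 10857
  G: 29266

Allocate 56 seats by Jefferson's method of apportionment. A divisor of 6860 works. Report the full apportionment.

A=15; B=14; C=17; D=0; E=5; F=1; G=4

With modified divisor 6860: modified quotas A 15.056, B 14.281, C 17.934, D 0.938, E 5.188, F 1.583, G 4.266.
Rounding down: A 15, B 14, C 17, D 0, E 5, F 1, G 4 (total 56).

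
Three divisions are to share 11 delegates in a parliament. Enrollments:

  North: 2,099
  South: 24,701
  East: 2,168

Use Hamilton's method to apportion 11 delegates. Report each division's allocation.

Total 28968; standard divisor 28968/11 ≈ 2633.455.
Standard quotas: North 0.7971, South 9.3797, East 0.8233.
Lower quotas: North 0, South 9, East 0 (sum 9, leaving 2 seats).
Remainders in descending order: East 0.8233, North 0.7971, South 0.3797.
Largest remainders: East, North receive the extra seats.

North: 1; South: 9; East: 1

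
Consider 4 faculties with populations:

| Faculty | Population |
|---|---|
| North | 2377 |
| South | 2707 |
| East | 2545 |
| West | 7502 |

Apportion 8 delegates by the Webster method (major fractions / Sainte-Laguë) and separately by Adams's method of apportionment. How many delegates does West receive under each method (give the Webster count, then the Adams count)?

Webster: North 1, South 2, East 1, West 4.
Adams: North 1, South 2, East 2, West 3.
West gets 4 under Webster and 3 under Adams.

4 and 3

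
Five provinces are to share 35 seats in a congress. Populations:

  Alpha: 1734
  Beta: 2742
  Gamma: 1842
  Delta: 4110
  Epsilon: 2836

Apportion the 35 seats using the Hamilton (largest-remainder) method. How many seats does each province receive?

The standard divisor is 13264/35 ≈ 378.971.
Standard quotas: Alpha 4.576, Beta 7.235, Gamma 4.861, Delta 10.845, Epsilon 7.483.
Lower quotas: Alpha 4, Beta 7, Gamma 4, Delta 10, Epsilon 7 (sum 32, leaving 3 seats).
Remainders in descending order: Gamma 0.861, Delta 0.845, Alpha 0.576, Epsilon 0.483, Beta 0.235.
Largest remainders: Gamma, Delta, Alpha receive the extra seats.

Alpha: 5, Beta: 7, Gamma: 5, Delta: 11, Epsilon: 7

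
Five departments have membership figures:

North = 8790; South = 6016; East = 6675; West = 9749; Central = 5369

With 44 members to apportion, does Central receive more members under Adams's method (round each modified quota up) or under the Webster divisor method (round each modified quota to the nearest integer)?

Adams

Adams: North 10, South 7, East 8, West 12, Central 7.
Webster: North 11, South 7, East 8, West 12, Central 6.
Central gets 7 under Adams and 6 under Webster.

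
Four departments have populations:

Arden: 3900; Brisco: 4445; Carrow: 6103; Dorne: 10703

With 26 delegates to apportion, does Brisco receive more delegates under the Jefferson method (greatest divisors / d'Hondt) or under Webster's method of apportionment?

Webster

Jefferson: Arden 4, Brisco 4, Carrow 6, Dorne 12.
Webster: Arden 4, Brisco 5, Carrow 6, Dorne 11.
Brisco gets 4 under Jefferson and 5 under Webster.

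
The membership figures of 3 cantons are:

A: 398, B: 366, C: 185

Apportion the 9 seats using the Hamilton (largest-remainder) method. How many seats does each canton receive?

A 4; B 3; C 2

Total 949; standard divisor 949/9 ≈ 105.444.
Standard quotas: A 3.774, B 3.471, C 1.754.
Lower quotas: A 3, B 3, C 1 (sum 7, leaving 2 seats).
Remainders in descending order: A 0.774, C 0.754, B 0.471.
The surplus seats go to A, C.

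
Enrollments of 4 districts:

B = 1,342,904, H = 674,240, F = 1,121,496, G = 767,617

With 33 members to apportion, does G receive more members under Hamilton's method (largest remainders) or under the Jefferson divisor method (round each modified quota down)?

Hamilton

Hamilton: B 11, H 6, F 9, G 7.
Jefferson: B 11, H 6, F 10, G 6.
G gets 7 under Hamilton and 6 under Jefferson.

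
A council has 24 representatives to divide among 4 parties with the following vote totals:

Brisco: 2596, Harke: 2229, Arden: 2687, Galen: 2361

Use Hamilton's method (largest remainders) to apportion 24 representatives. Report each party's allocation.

The standard divisor is 9873/24 ≈ 411.375.
Standard quotas: Brisco 6.311, Harke 5.418, Arden 6.532, Galen 5.739.
Lower quotas: Brisco 6, Harke 5, Arden 6, Galen 5 (sum 22, leaving 2 seats).
Remainders in descending order: Galen 0.739, Arden 0.532, Harke 0.418, Brisco 0.311.
Largest remainders: Galen, Arden receive the extra seats.

Brisco 6, Harke 5, Arden 7, Galen 6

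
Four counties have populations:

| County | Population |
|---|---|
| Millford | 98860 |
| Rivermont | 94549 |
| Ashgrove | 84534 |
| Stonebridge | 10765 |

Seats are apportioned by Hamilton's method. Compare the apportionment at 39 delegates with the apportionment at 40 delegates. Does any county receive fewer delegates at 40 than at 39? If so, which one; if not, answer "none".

Stonebridge

At 39 seats: Millford 13, Rivermont 13, Ashgrove 11, Stonebridge 2.
At 40 seats: Millford 14, Rivermont 13, Ashgrove 12, Stonebridge 1.
Stonebridge drops from 2 to 1.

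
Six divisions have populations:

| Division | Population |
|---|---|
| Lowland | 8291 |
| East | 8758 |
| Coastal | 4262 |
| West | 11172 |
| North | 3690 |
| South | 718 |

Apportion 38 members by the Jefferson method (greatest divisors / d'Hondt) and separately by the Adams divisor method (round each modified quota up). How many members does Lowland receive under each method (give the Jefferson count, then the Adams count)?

Jefferson: Lowland 9, East 9, Coastal 4, West 12, North 4, South 0.
Adams: Lowland 8, East 9, Coastal 5, West 11, North 4, South 1.
Lowland gets 9 under Jefferson and 8 under Adams.

9 and 8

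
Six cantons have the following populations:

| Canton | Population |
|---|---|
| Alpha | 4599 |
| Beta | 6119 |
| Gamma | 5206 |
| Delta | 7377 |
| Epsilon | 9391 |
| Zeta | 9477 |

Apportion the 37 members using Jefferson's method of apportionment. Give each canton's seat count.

Alpha 4, Beta 5, Gamma 4, Delta 7, Epsilon 8, Zeta 9

Standard divisor 42169/37 ≈ 1139.703; standard quotas: Alpha 4.035, Beta 5.369, Gamma 4.568, Delta 6.473, Epsilon 8.240, Zeta 8.315.
Rounding down gives 4, 5, 4, 6, 8, 8 = 35 seats, so the divisor must be adjusted.
With modified divisor 1050: modified quotas Alpha 4.380, Beta 5.828, Gamma 4.958, Delta 7.026, Epsilon 8.944, Zeta 9.026.
Rounding down: Alpha 4, Beta 5, Gamma 4, Delta 7, Epsilon 8, Zeta 9 (total 37).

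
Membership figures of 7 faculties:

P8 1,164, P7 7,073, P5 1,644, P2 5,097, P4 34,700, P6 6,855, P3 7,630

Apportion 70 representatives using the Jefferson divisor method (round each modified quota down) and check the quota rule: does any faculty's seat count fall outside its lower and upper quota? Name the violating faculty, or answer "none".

P4

Standard quotas: P8 1.270, P7 7.716, P5 1.794, P2 5.561, P4 37.857, P6 7.479, P3 8.324.
Jefferson allocation: P8 1, P7 8, P5 1, P2 5, P4 40, P6 7, P3 8.
P4 has quota 37.857 (lower 37, upper 38) but receives 40 — outside the quota interval.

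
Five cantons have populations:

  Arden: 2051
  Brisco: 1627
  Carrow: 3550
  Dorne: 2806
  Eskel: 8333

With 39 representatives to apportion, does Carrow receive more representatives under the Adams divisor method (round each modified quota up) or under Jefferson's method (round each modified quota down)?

Adams: Arden 5, Brisco 4, Carrow 7, Dorne 6, Eskel 17.
Jefferson: Arden 4, Brisco 3, Carrow 8, Dorne 6, Eskel 18.
Carrow gets 7 under Adams and 8 under Jefferson.

Jefferson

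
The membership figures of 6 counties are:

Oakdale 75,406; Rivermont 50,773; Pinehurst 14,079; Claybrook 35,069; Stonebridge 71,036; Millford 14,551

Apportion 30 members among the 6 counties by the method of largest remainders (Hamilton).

Standard divisor: 260914 ÷ 30 ≈ 8697.133.
Standard quotas: Oakdale 8.6702, Rivermont 5.8379, Pinehurst 1.6188, Claybrook 4.0322, Stonebridge 8.1677, Millford 1.6731.
Lower quotas: Oakdale 8, Rivermont 5, Pinehurst 1, Claybrook 4, Stonebridge 8, Millford 1 (sum 27, leaving 3 seats).
Remainders in descending order: Rivermont 0.8379, Millford 0.6731, Oakdale 0.6702, Pinehurst 0.6188, Stonebridge 0.1677, Claybrook 0.0322.
Largest remainders: Rivermont, Millford, Oakdale receive the extra seats.

Oakdale 9; Rivermont 6; Pinehurst 1; Claybrook 4; Stonebridge 8; Millford 2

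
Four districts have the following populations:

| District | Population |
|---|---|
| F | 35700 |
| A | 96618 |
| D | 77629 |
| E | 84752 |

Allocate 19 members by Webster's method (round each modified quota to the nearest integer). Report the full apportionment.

Standard divisor 294699/19 ≈ 15510.474; standard quotas: F 2.302, A 6.229, D 5.005, E 5.464.
Rounding to the nearest integer gives 2, 6, 5, 5 = 18 seats, so the divisor must be adjusted.
With modified divisor 15100: modified quotas F 2.364, A 6.399, D 5.141, E 5.613.
Rounding to the nearest integer: F 2, A 6, D 5, E 6 (total 19).

F: 2, A: 6, D: 5, E: 6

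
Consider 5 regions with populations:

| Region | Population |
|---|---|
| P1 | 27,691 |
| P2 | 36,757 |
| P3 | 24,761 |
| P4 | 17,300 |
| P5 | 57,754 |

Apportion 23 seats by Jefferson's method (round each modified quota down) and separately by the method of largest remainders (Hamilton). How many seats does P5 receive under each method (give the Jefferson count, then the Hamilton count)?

Jefferson: P1 4, P2 5, P3 3, P4 2, P5 9.
Hamilton: P1 4, P2 5, P3 4, P4 2, P5 8.
P5 gets 9 under Jefferson and 8 under Hamilton.

9 and 8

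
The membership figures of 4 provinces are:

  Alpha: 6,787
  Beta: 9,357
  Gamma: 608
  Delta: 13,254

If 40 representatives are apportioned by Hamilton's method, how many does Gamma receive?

The standard divisor is 30006/40 ≈ 750.15.
Standard quotas: Alpha 9.0475, Beta 12.4735, Gamma 0.8105, Delta 17.6685.
Lower quotas: Alpha 9, Beta 12, Gamma 0, Delta 17 (sum 38, leaving 2 seats).
Remainders in descending order: Gamma 0.8105, Delta 0.6685, Beta 0.4735, Alpha 0.0475.
Largest remainders: Gamma, Delta receive the extra seats.
Gamma receives 1.

1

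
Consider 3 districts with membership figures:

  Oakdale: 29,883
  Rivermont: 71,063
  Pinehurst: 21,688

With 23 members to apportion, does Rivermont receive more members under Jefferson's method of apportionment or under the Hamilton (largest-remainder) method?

Jefferson: Oakdale 5, Rivermont 14, Pinehurst 4.
Hamilton: Oakdale 6, Rivermont 13, Pinehurst 4.
Rivermont gets 14 under Jefferson and 13 under Hamilton.

Jefferson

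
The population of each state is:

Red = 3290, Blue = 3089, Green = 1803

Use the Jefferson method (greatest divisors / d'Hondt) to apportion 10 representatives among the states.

Red 4; Blue 4; Green 2

Standard divisor 8182/10 ≈ 818.2; standard quotas: Red 4.021, Blue 3.775, Green 2.204.
Rounding down gives 4, 3, 2 = 9 seats, so the divisor must be adjusted.
With modified divisor 700: modified quotas Red 4.700, Blue 4.413, Green 2.576.
Rounding down: Red 4, Blue 4, Green 2 (total 10).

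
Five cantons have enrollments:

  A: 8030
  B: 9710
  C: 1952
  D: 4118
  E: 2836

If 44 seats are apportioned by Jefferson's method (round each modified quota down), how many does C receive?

3

Standard divisor 26646/44 ≈ 605.591; standard quotas: A 13.260, B 16.034, C 3.223, D 6.800, E 4.683.
Rounding down gives 13, 16, 3, 6, 4 = 42 seats, so the divisor must be adjusted.
With modified divisor 572: modified quotas A 14.038, B 16.976, C 3.413, D 7.199, E 4.958.
Rounding down: A 14, B 16, C 3, D 7, E 4 (total 44).
C receives 3.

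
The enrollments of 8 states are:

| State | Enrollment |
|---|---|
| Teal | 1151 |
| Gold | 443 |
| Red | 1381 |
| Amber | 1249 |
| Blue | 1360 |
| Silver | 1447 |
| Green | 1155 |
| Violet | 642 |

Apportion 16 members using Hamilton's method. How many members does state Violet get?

The standard divisor is 8828/16 ≈ 551.75.
Standard quotas: Teal 2.086, Gold 0.803, Red 2.503, Amber 2.264, Blue 2.465, Silver 2.623, Green 2.093, Violet 1.164.
Lower quotas: Teal 2, Gold 0, Red 2, Amber 2, Blue 2, Silver 2, Green 2, Violet 1 (sum 13, leaving 3 seats).
Remainders in descending order: Gold 0.803, Silver 0.623, Red 0.503, Blue 0.465, Amber 0.264, Violet 0.164, Green 0.093, Teal 0.086.
The surplus seats go to Gold, Silver, Red.
Violet receives 1.

1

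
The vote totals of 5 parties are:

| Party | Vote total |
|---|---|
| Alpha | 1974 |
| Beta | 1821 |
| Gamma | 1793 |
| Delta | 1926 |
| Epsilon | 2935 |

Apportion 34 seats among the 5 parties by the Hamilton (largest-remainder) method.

Alpha: 6, Beta: 6, Gamma: 6, Delta: 6, Epsilon: 10

The standard divisor is 10449/34 ≈ 307.324.
Standard quotas: Alpha 6.423, Beta 5.925, Gamma 5.834, Delta 6.267, Epsilon 9.550.
Lower quotas: Alpha 6, Beta 5, Gamma 5, Delta 6, Epsilon 9 (sum 31, leaving 3 seats).
Remainders in descending order: Beta 0.925, Gamma 0.834, Epsilon 0.550, Alpha 0.423, Delta 0.267.
Largest remainders: Beta, Gamma, Epsilon receive the extra seats.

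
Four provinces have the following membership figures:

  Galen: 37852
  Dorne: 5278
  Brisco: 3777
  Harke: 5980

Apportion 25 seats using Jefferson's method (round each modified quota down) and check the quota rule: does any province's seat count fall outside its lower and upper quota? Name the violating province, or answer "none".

Standard quotas: Galen 17.893, Dorne 2.495, Brisco 1.785, Harke 2.827.
Jefferson allocation: Galen 19, Dorne 2, Brisco 1, Harke 3.
Galen has quota 17.893 (lower 17, upper 18) but receives 19 — outside the quota interval.

Galen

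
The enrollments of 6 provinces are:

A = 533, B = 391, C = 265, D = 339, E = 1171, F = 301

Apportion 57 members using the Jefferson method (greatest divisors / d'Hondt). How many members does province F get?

Standard divisor 3000/57 ≈ 52.632; standard quotas: A 10.127, B 7.429, C 5.035, D 6.441, E 22.249, F 5.719.
Rounding down gives 10, 7, 5, 6, 22, 5 = 55 seats, so the divisor must be adjusted.
With modified divisor 49.5: modified quotas A 10.768, B 7.899, C 5.354, D 6.848, E 23.657, F 6.081.
Rounding down: A 10, B 7, C 5, D 6, E 23, F 6 (total 57).
F receives 6.

6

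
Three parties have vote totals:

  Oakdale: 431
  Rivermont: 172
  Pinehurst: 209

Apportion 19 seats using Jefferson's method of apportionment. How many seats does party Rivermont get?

4

Standard divisor 812/19 ≈ 42.737; standard quotas: Oakdale 10.085, Rivermont 4.025, Pinehurst 4.890.
Rounding down gives 10, 4, 4 = 18 seats, so the divisor must be adjusted.
With modified divisor 40: modified quotas Oakdale 10.775, Rivermont 4.300, Pinehurst 5.225.
Rounding down: Oakdale 10, Rivermont 4, Pinehurst 5 (total 19).
Rivermont receives 4.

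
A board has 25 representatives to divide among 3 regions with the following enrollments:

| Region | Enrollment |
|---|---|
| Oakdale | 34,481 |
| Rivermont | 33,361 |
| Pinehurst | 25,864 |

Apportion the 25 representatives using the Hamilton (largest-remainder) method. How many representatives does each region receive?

Oakdale 9; Rivermont 9; Pinehurst 7

Standard divisor: 93706 ÷ 25 ≈ 3748.24.
Standard quotas: Oakdale 9.1993, Rivermont 8.9004, Pinehurst 6.9003.
Lower quotas: Oakdale 9, Rivermont 8, Pinehurst 6 (sum 23, leaving 2 seats).
Remainders in descending order: Rivermont 0.9004, Pinehurst 0.9003, Oakdale 0.1993.
The surplus seats go to Rivermont, Pinehurst.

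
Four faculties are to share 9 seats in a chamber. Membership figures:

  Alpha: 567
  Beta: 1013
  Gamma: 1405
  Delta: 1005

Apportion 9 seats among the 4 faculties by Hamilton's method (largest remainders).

Alpha=1, Beta=3, Gamma=3, Delta=2

Total 3990; standard divisor 3990/9 ≈ 443.333.
Standard quotas: Alpha 1.279, Beta 2.285, Gamma 3.169, Delta 2.267.
Lower quotas: Alpha 1, Beta 2, Gamma 3, Delta 2 (sum 8, leaving 1 seat).
Remainders in descending order: Beta 0.285, Alpha 0.279, Delta 0.267, Gamma 0.169.
The surplus seat goes to Beta.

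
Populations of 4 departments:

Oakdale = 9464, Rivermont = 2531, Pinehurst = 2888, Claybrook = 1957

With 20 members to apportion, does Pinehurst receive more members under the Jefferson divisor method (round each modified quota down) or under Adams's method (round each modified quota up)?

Jefferson: Oakdale 12, Rivermont 3, Pinehurst 3, Claybrook 2.
Adams: Oakdale 10, Rivermont 3, Pinehurst 4, Claybrook 3.
Pinehurst gets 3 under Jefferson and 4 under Adams.

Adams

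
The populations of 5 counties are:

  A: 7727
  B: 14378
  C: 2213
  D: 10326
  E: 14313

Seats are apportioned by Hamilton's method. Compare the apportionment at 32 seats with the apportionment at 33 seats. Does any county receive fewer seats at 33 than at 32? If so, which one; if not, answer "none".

C

At 32 seats: A 5, B 9, C 2, D 7, E 9.
At 33 seats: A 5, B 10, C 1, D 7, E 10.
C drops from 2 to 1.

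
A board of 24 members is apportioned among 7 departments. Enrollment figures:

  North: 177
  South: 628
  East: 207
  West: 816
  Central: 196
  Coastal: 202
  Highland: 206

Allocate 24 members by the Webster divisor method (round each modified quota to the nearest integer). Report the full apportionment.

North 2, South 6, East 2, West 8, Central 2, Coastal 2, Highland 2

Standard divisor 2432/24 ≈ 101.333; standard quotas: North 1.747, South 6.197, East 2.043, West 8.053, Central 1.934, Coastal 1.993, Highland 2.033.
Rounding to the nearest integer gives North 2, South 6, East 2, West 8, Central 2, Coastal 2, Highland 2 — total 24, matching the house size, so no adjustment is needed.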